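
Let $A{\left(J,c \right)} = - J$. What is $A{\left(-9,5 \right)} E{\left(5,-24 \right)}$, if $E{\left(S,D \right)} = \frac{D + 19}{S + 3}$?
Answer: $- \frac{45}{8} \approx -5.625$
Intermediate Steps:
$E{\left(S,D \right)} = \frac{19 + D}{3 + S}$
$A{\left(-9,5 \right)} E{\left(5,-24 \right)} = \left(-1\right) \left(-9\right) \frac{19 - 24}{3 + 5} = 9 \cdot \frac{1}{8} \left(-5\right) = 9 \left(- \frac{5}{8}\right) = - \frac{45}{8}$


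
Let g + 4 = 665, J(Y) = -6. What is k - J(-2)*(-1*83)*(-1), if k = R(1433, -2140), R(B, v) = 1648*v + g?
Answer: -3525561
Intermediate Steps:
g = 661 (g = -4 + 665 = 661)
R(B, v) = 661 + 1648*v (R(B, v) = 1648*v + 661 = 661 + 1648*v)
k = -3526059 (k = 661 + 1648*(-2140) = 661 - 3526720 = -3526059)
k - J(-2)*(-1*83)*(-1) = -3526059 - (-(-6)*83)*(-1) = -3526059 - (-6*(-83))*(-1) = -3526059 - 498*(-1) = -3526059 - 1*(-498) = -3526059 + 498 = -3525561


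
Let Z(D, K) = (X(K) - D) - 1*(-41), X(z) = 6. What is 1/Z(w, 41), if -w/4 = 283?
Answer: 1/1179 ≈ 0.00084818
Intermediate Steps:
w = -1132 (w = -4*283 = -1132)
Z(D, K) = 47 - D (Z(D, K) = (6 - D) - 1*(-41) = (6 - D) + 41 = 47 - D)
1/Z(w, 41) = 1/(47 - 1*(-1132)) = 1/(47 + 1132) = 1/1179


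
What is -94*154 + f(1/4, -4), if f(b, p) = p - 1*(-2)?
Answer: -14478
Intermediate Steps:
f(b, p) = 2 + p (f(b, p) = p + 2 = 2 + p)
-94*154 + f(1/4, -4) = -94*154 + (2 - 4) = -14476 - 2 = -14478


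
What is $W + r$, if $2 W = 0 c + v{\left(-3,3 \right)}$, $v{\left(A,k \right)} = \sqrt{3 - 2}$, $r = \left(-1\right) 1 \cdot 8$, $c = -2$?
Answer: $- \frac{15}{2} \approx -7.5$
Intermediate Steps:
$r = -8$ ($r = \left(-1\right) 8 = -8$)
$v{\left(A,k \right)} = 1$ ($v{\left(A,k \right)} = \sqrt{1} = 1$)
$W = \frac{1}{2}$ ($W = \frac{0 \left(-2\right) + 1}{2} = \frac{0 + 1}{2} = \frac{1}{2} \cdot 1 = \frac{1}{2} \approx 0.5$)
$W + r = \frac{1}{2} - 8 = - \frac{15}{2}$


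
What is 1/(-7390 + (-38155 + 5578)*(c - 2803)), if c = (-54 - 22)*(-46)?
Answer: -1/22583251 ≈ -4.4281e-8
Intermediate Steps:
c = 3496 (c = -76*(-46) = 3496)
1/(-7390 + (-38155 + 5578)*(c - 2803)) = 1/(-7390 + (-38155 + 5578)*(3496 - 2803)) = 1/(-7390 - 32577*693) = 1/(-7390 - 22575861) = 1/(-22583251) = -1/22583251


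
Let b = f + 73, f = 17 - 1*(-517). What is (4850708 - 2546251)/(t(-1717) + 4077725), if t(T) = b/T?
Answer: 3956752669/7001453218 ≈ 0.56513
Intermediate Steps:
f = 534 (f = 17 + 517 = 534)
b = 607 (b = 534 + 73 = 607)
t(T) = 607/T
(4850708 - 2546251)/(t(-1717) + 4077725) = (4850708 - 2546251)/(607/(-1717) + 4077725) = 2304457/(607*(-1/1717) + 4077725) = 2304457/(-607/1717 + 4077725) = 2304457/(7001453218/1717) = 2304457*(1717/7001453218) = 3956752669/7001453218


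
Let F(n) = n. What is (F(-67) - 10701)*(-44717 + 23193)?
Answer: 231770432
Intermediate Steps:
(F(-67) - 10701)*(-44717 + 23193) = (-67 - 10701)*(-44717 + 23193) = -10768*(-21524) = 231770432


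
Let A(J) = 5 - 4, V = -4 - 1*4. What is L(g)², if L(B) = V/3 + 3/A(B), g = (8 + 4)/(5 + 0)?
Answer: ⅑ ≈ 0.11111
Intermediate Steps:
V = -8 (V = -4 - 4 = -8)
A(J) = 1
g = 12/5 ≈ 2.4000
L(B) = ⅓ (L(B) = -8/3 + 3/1 = -8*⅓ + 3*1 = -8/3 + 3 = ⅓)
L(g)² = (⅓)² = ⅑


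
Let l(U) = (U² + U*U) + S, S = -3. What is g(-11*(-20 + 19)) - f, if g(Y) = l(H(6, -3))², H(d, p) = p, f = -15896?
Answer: 16121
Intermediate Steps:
l(U) = -3 + 2*U² (l(U) = (U² + U*U) - 3 = (U² + U²) - 3 = 2*U² - 3 = -3 + 2*U²)
g(Y) = 225 (g(Y) = (-3 + 2*(-3)²)² = (-3 + 2*9)² = (-3 + 18)² = 15² = 225)
g(-11*(-20 + 19)) - f = 225 - 1*(-15896) = 225 + 15896 = 16121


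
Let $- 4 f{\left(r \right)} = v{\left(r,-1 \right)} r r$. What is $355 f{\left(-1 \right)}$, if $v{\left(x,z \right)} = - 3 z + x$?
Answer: $- \frac{355}{2} \approx -177.5$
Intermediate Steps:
$v{\left(x,z \right)} = x - 3 z$
$f{\left(r \right)} = - \frac{r^{2} \left(3 + r\right)}{4}$ ($f{\left(r \right)} = - \frac{\left(r - -3\right) r r}{4} = - \frac{\left(r + 3\right) r r}{4} = - \frac{\left(3 + r\right) r r}{4} = - \frac{r \left(3 + r\right) r}{4} = - \frac{r^{2} \left(3 + r\right)}{4}$)
$355 f{\left(-1 \right)} = 355 \frac{\left(-1\right)^{2} \left(-3 - -1\right)}{4} = 355 \cdot \frac{1}{4} \cdot 1 \left(-3 + 1\right) = 355 \cdot \frac{1}{4} \cdot 1 \left(-2\right) = 355 \left(- \frac{1}{2}\right) = - \frac{355}{2}$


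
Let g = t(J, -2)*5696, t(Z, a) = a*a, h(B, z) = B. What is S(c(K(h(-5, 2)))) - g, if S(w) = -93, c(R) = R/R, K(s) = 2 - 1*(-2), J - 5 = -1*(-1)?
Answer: -22877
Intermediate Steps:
J = 6 (J = 5 - 1*(-1) = 5 + 1 = 6)
t(Z, a) = a²
K(s) = 4 (K(s) = 2 + 2 = 4)
g = 22784 (g = (-2)²*5696 = 4*5696 = 22784)
c(R) = 1
S(c(K(h(-5, 2)))) - g = -93 - 1*22784 = -93 - 22784 = -22877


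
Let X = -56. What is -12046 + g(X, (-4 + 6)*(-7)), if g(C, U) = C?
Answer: -12102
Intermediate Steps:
-12046 + g(X, (-4 + 6)*(-7)) = -12046 - 56 = -12102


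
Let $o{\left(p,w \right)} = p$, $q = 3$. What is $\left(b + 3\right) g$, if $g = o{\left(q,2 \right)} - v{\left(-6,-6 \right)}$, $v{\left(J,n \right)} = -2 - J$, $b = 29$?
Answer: $-32$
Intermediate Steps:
$g = -1$ ($g = 3 - \left(-2 - -6\right) = 3 - \left(-2 + 6\right) = 3 - 4 = -1$)
$\left(b + 3\right) g = \left(29 + 3\right) \left(-1\right) = 32 \left(-1\right) = -32$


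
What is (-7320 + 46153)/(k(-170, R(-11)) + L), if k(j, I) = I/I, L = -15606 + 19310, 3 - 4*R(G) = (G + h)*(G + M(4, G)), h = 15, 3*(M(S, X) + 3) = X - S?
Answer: 38833/3705 ≈ 10.481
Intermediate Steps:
M(S, X) = -3 - S/3 + X/3 (M(S, X) = -3 + (X - S)/3 = -3 + (-S/3 + X/3) = -3 - S/3 + X/3)
R(G) = 3/4 - (15 + G)*(-13/3 + 4*G/3)/4 (R(G) = 3/4 - (G + 15)*(G + (-3 - 1/3*4 + G/3))/4 = 3/4 - (15 + G)*(G + (-3 - 4/3 + G/3))/4 = 3/4 - (15 + G)*(G + (-13/3 + G/3))/4 = 3/4 - (15 + G)*(-13/3 + 4*G/3)/4)
L = 3704
k(j, I) = 1
(-7320 + 46153)/(k(-170, R(-11)) + L) = (-7320 + 46153)/(1 + 3704) = 38833/3705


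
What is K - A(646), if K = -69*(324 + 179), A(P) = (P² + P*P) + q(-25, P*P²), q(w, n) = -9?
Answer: -869330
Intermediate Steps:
A(P) = -9 + 2*P² (A(P) = (P² + P*P) - 9 = (P² + P²) - 9 = 2*P² - 9 = -9 + 2*P²)
K = -34707 (K = -69*503 = -34707)
K - A(646) = -34707 - (-9 + 2*646²) = -34707 - (-9 + 2*417316) = -34707 - (-9 + 834632) = -34707 - 1*834623 = -34707 - 834623 = -869330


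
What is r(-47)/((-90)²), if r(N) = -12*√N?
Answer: -I*√47/675 ≈ -0.010157*I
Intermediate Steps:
r(-47)/((-90)²) = (-12*I*√47)/((-90)²) = -12*I*√47/8100 = -12*I*√47*(1/8100) = -I*√47/675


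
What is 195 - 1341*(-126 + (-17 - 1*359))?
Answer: 673377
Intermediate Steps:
195 - 1341*(-126 + (-17 - 1*359)) = 195 - 1341*(-126 + (-17 - 359)) = 195 - 1341*(-126 - 376) = 195 - 1341*(-502) = 195 + 673182 = 673377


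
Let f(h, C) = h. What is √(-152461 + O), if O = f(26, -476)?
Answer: I*√152435 ≈ 390.43*I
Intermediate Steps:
O = 26
√(-152461 + O) = √(-152461 + 26) = √(-152435) = I*√152435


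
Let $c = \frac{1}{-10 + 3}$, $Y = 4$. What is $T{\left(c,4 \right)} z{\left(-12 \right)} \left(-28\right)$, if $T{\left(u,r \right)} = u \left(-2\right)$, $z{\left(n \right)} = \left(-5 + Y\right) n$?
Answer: $-96$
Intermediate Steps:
$z{\left(n \right)} = - n$ ($z{\left(n \right)} = \left(-5 + 4\right) n = - n$)
$c = - \frac{1}{7}$ ($c = \frac{1}{-7} = - \frac{1}{7} \approx -0.14286$)
$T{\left(u,r \right)} = - 2 u$
$T{\left(c,4 \right)} z{\left(-12 \right)} \left(-28\right) = \left(-2\right) \left(- \frac{1}{7}\right) \left(\left(-1\right) \left(-12\right)\right) \left(-28\right) = \frac{2}{7} \cdot 12 \left(-28\right) = \frac{24}{7} \left(-28\right) = -96$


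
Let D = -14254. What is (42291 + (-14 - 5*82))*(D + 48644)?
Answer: 1439806130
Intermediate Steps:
(42291 + (-14 - 5*82))*(D + 48644) = (42291 + (-14 - 5*82))*(-14254 + 48644) = (42291 + (-14 - 410))*34390 = (42291 - 424)*34390 = 41867*34390 = 1439806130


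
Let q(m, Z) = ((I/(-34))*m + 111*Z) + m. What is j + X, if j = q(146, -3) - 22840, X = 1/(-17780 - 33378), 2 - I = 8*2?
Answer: -19973976063/869686 ≈ -22967.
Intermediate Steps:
I = -14 (I = 2 - 8*2 = 2 - 1*16 = 2 - 16 = -14)
q(m, Z) = 111*Z + 24*m/17 (q(m, Z) = ((-14/(-34))*m + 111*Z) + m = ((-14*(-1/34))*m + 111*Z) + m = (7*m/17 + 111*Z) + m = (111*Z + 7*m/17) + m = 111*Z + 24*m/17)
X = -1/51158 (X = 1/(-51158) = -1/51158 ≈ -1.9547e-5)
j = -390437/17 (j = (111*(-3) + (24/17)*146) - 22840 = (-333 + 3504/17) - 22840 = -2157/17 - 22840 = -390437/17 ≈ -22967.)
j + X = -390437/17 - 1/51158 = -19973976063/869686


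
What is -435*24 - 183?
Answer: -10623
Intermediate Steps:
-435*24 - 183 = -10440 - 183 = -10623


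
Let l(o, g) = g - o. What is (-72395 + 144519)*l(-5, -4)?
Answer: 72124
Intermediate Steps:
(-72395 + 144519)*l(-5, -4) = (-72395 + 144519)*(-4 - 1*(-5)) = 72124*(-4 + 5) = 72124*1 = 72124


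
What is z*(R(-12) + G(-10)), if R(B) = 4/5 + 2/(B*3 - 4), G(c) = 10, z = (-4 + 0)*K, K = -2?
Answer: 86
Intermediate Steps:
z = 8 (z = (-4 + 0)*(-2) = -4*(-2) = 8)
R(B) = 4/5 + 2/(-4 + 3*B) (R(B) = 4*(1/5) + 2/(3*B - 4) = 4/5 + 2/(-4 + 3*B))
z*(R(-12) + G(-10)) = 8*(6*(-1 + 2*(-12))/(5*(-4 + 3*(-12))) + 10) = 8*(6*(-1 - 24)/(5*(-4 - 36)) + 10) = 8*((6/5)*(-25)/(-40) + 10) = 8*((6/5)*(-1/40)*(-25) + 10) = 8*(3/4 + 10) = 8*(43/4) = 86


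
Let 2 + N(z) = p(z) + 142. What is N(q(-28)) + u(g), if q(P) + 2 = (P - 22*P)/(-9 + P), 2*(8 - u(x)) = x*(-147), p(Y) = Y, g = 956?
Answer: 2604656/37 ≈ 70396.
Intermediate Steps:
u(x) = 8 + 147*x/2 (u(x) = 8 - x*(-147)/2 = 8 - (-147)*x/2 = 8 + 147*x/2)
q(P) = -2 - 21*P/(-9 + P) (q(P) = -2 + (P - 22*P)/(-9 + P) = -2 + (-21*P)/(-9 + P) = -2 - 21*P/(-9 + P))
N(z) = 140 + z (N(z) = -2 + (z + 142) = -2 + (142 + z) = 140 + z)
N(q(-28)) + u(g) = (140 + (18 - 23*(-28))/(-9 - 28)) + (8 + (147/2)*956) = (140 + (18 + 644)/(-37)) + (8 + 70266) = (140 - 1/37*662) + 70274 = (140 - 662/37) + 70274 = 4518/37 + 70274 = 2604656/37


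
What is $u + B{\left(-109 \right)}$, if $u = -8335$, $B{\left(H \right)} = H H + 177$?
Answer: $3723$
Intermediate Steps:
$B{\left(H \right)} = 177 + H^{2}$ ($B{\left(H \right)} = H^{2} + 177 = 177 + H^{2}$)
$u + B{\left(-109 \right)} = -8335 + \left(177 + \left(-109\right)^{2}\right) = -8335 + \left(177 + 11881\right) = -8335 + 12058 = 3723$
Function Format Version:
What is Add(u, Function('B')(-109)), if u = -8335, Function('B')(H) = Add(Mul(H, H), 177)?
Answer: 3723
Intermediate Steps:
Function('B')(H) = Add(177, Pow(H, 2)) (Function('B')(H) = Add(Pow(H, 2), 177) = Add(177, Pow(H, 2)))
Add(u, Function('B')(-109)) = Add(-8335, Add(177, Pow(-109, 2))) = Add(-8335, Add(177, 11881)) = Add(-8335, 12058) = 3723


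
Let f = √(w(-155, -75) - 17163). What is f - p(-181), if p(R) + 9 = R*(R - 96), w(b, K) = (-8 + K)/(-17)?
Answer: -50128 + 38*I*√3434/17 ≈ -50128.0 + 130.99*I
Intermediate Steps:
w(b, K) = 8/17 - K/17 (w(b, K) = (-8 + K)*(-1/17) = 8/17 - K/17)
f = 38*I*√3434/17 (f = √((8/17 - 1/17*(-75)) - 17163) = √((8/17 + 75/17) - 17163) = √(83/17 - 17163) = √(-291688/17) = 38*I*√3434/17 ≈ 130.99*I)
p(R) = -9 + R*(-96 + R) (p(R) = -9 + R*(R - 96) = -9 + R*(-96 + R))
f - p(-181) = 38*I*√3434/17 - (-9 + (-181)² - 96*(-181)) = 38*I*√3434/17 - (-9 + 32761 + 17376) = 38*I*√3434/17 - 1*50128 = 38*I*√3434/17 - 50128 = -50128 + 38*I*√3434/17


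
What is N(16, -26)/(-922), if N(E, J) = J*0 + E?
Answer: -8/461 ≈ -0.017354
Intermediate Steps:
N(E, J) = E (N(E, J) = 0 + E = E)
N(16, -26)/(-922) = 16/(-922) = 16*(-1/922) = -8/461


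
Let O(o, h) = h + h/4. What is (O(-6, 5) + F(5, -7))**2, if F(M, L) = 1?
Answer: 841/16 ≈ 52.563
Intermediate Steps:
O(o, h) = 5*h/4 (O(o, h) = h + h*(1/4) = h + h/4 = 5*h/4)
(O(-6, 5) + F(5, -7))**2 = ((5/4)*5 + 1)**2 = (25/4 + 1)**2 = (29/4)**2 = 841/16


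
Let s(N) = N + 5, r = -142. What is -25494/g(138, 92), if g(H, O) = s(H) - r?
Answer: -8498/95 ≈ -89.453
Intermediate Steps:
s(N) = 5 + N
g(H, O) = 147 + H (g(H, O) = (5 + H) - 1*(-142) = (5 + H) + 142 = 147 + H)
-25494/g(138, 92) = -25494/(147 + 138) = -25494/285 = -25494*1/285 = -8498/95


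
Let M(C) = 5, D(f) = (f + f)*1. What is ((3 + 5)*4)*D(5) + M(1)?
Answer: 325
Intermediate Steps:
D(f) = 2*f (D(f) = (2*f)*1 = 2*f)
((3 + 5)*4)*D(5) + M(1) = ((3 + 5)*4)*(2*5) + 5 = (8*4)*10 + 5 = 32*10 + 5 = 320 + 5 = 325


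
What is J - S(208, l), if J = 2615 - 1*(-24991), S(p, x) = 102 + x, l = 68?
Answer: 27436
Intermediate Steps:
J = 27606 (J = 2615 + 24991 = 27606)
J - S(208, l) = 27606 - (102 + 68) = 27606 - 1*170 = 27606 - 170 = 27436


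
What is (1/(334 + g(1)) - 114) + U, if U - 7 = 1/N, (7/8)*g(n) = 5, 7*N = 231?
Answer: -8394109/78474 ≈ -106.97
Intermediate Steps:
N = 33 (N = (⅐)*231 = 33)
g(n) = 40/7 (g(n) = (8/7)*5 = 40/7)
U = 232/33 (U = 7 + 1/33 = 232/33 ≈ 7.0303)
(1/(334 + g(1)) - 114) + U = (1/(334 + 40/7) - 114) + 232/33 = (1/(2378/7) - 114) + 232/33 = (7/2378 - 114) + 232/33 = -271085/2378 + 232/33 = -8394109/78474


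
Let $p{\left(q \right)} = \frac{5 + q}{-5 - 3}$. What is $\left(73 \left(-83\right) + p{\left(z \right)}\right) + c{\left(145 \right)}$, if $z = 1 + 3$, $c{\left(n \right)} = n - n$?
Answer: $- \frac{48481}{8} \approx -6060.1$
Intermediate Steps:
$c{\left(n \right)} = 0$
$z = 4$
$p{\left(q \right)} = - \frac{5}{8} - \frac{q}{8}$ ($p{\left(q \right)} = \frac{5 + q}{-8} = \left(5 + q\right) \left(- \frac{1}{8}\right) = - \frac{5}{8} - \frac{q}{8}$)
$\left(73 \left(-83\right) + p{\left(z \right)}\right) + c{\left(145 \right)} = \left(73 \left(-83\right) - \frac{9}{8}\right) + 0 = \left(-6059 - \frac{9}{8}\right) + 0 = - \frac{48481}{8} + 0 = - \frac{48481}{8}$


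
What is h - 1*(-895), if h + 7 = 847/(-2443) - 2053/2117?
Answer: 655111050/738833 ≈ 886.68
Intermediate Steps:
h = -6144485/738833 (h = -7 + (847/(-2443) - 2053/2117) = -7 + (847*(-1/2443) - 2053*1/2117) = -7 + (-121/349 - 2053/2117) = -7 - 972654/738833 = -6144485/738833 ≈ -8.3165)
h - 1*(-895) = -6144485/738833 - 1*(-895) = -6144485/738833 + 895 = 655111050/738833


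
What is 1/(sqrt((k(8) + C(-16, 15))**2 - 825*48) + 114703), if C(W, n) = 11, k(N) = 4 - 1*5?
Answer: 114703/13156817709 - 10*I*sqrt(395)/13156817709 ≈ 8.7181e-6 - 1.5106e-8*I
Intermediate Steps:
k(N) = -1 (k(N) = 4 - 5 = -1)
1/(sqrt((k(8) + C(-16, 15))**2 - 825*48) + 114703) = 1/(sqrt((-1 + 11)**2 - 825*48) + 114703) = 1/(sqrt(10**2 - 39600) + 114703) = 1/(sqrt(100 - 39600) + 114703) = 1/(sqrt(-39500) + 114703) = 1/(10*I*sqrt(395) + 114703) = 1/(114703 + 10*I*sqrt(395))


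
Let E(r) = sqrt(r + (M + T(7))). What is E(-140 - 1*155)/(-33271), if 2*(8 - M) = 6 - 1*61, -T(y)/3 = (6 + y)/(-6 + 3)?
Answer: -I*sqrt(986)/66542 ≈ -0.00047189*I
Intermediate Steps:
T(y) = 6 + y (T(y) = -3*(6 + y)/(-6 + 3) = -3*(6 + y)/(-3) = -3*(6 + y)*(-1)/3 = -3*(-2 - y/3) = 6 + y)
M = 71/2 (M = 8 - (6 - 1*61)/2 = 8 - (6 - 61)/2 = 8 - 1/2*(-55) = 8 + 55/2 = 71/2 ≈ 35.500)
E(r) = sqrt(97/2 + r) (E(r) = sqrt(r + (71/2 + (6 + 7))) = sqrt(r + (71/2 + 13)) = sqrt(r + 97/2) = sqrt(97/2 + r))
E(-140 - 1*155)/(-33271) = (sqrt(194 + 4*(-140 - 1*155))/2)/(-33271) = (sqrt(194 + 4*(-140 - 155))/2)*(-1/33271) = (sqrt(194 + 4*(-295))/2)*(-1/33271) = (sqrt(194 - 1180)/2)*(-1/33271) = (sqrt(-986)/2)*(-1/33271) = ((I*sqrt(986))/2)*(-1/33271) = (I*sqrt(986)/2)*(-1/33271) = -I*sqrt(986)/66542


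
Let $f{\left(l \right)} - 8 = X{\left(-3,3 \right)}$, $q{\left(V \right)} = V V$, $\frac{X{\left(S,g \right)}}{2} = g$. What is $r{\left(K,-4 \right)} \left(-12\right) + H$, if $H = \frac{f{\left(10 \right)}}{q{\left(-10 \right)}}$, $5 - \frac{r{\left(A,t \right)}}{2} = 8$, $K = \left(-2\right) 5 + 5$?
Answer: $\frac{3607}{50} \approx 72.14$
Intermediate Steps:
$K = -5$ ($K = -10 + 5 = -5$)
$X{\left(S,g \right)} = 2 g$
$r{\left(A,t \right)} = -6$ ($r{\left(A,t \right)} = 10 - 16 = -6$)
$q{\left(V \right)} = V^{2}$
$f{\left(l \right)} = 14$ ($f{\left(l \right)} = 8 + 2 \cdot 3 = 8 + 6 = 14$)
$H = \frac{7}{50}$ ($H = \frac{14}{\left(-10\right)^{2}} = \frac{14}{100} = 14 \cdot \frac{1}{100} = \frac{7}{50} \approx 0.14$)
$r{\left(K,-4 \right)} \left(-12\right) + H = \left(-6\right) \left(-12\right) + \frac{7}{50} = 72 + \frac{7}{50} = \frac{3607}{50}$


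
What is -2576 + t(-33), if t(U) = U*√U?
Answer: -2576 - 33*I*√33 ≈ -2576.0 - 189.57*I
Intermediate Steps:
t(U) = U^(3/2)
-2576 + t(-33) = -2576 + (-33)^(3/2) = -2576 - 33*I*√33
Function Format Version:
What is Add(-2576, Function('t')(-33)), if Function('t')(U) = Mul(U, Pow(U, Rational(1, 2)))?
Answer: Add(-2576, Mul(-33, I, Pow(33, Rational(1, 2)))) ≈ Add(-2576.0, Mul(-189.57, I))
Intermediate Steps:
Function('t')(U) = Pow(U, Rational(3, 2))
Add(-2576, Function('t')(-33)) = Add(-2576, Pow(-33, Rational(3, 2))) = Add(-2576, Mul(-33, I, Pow(33, Rational(1, 2))))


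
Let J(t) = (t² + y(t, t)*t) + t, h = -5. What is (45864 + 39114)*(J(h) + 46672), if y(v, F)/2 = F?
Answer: 3972041676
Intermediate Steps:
y(v, F) = 2*F
J(t) = t + 3*t² (J(t) = (t² + (2*t)*t) + t = (t² + 2*t²) + t = 3*t² + t = t + 3*t²)
(45864 + 39114)*(J(h) + 46672) = (45864 + 39114)*(-5*(1 + 3*(-5)) + 46672) = 84978*(-5*(1 - 15) + 46672) = 84978*(-5*(-14) + 46672) = 84978*(70 + 46672) = 84978*46742 = 3972041676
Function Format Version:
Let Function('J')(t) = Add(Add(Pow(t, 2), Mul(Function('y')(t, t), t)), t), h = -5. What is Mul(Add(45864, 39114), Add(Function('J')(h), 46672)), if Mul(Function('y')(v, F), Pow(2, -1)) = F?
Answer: 3972041676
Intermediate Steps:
Function('y')(v, F) = Mul(2, F)
Function('J')(t) = Add(t, Mul(3, Pow(t, 2))) (Function('J')(t) = Add(Add(Pow(t, 2), Mul(Mul(2, t), t)), t) = Add(Add(Pow(t, 2), Mul(2, Pow(t, 2))), t) = Add(Mul(3, Pow(t, 2)), t) = Add(t, Mul(3, Pow(t, 2))))
Mul(Add(45864, 39114), Add(Function('J')(h), 46672)) = Mul(Add(45864, 39114), Add(Mul(-5, Add(1, Mul(3, -5))), 46672)) = Mul(84978, Add(Mul(-5, Add(1, -15)), 46672)) = Mul(84978, Add(Mul(-5, -14), 46672)) = Mul(84978, Add(70, 46672)) = Mul(84978, 46742) = 3972041676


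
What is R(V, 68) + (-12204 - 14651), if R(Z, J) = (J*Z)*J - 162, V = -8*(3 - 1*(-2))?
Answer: -211977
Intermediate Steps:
V = -40 (V = -8*(3 + 2) = -8*5 = -40)
R(Z, J) = -162 + Z*J² (R(Z, J) = Z*J² - 162 = -162 + Z*J²)
R(V, 68) + (-12204 - 14651) = (-162 - 40*68²) + (-12204 - 14651) = (-162 - 40*4624) - 26855 = (-162 - 184960) - 26855 = -185122 - 26855 = -211977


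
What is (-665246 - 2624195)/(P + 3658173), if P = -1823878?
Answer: -3289441/1834295 ≈ -1.7933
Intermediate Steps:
(-665246 - 2624195)/(P + 3658173) = (-665246 - 2624195)/(-1823878 + 3658173) = -3289441/1834295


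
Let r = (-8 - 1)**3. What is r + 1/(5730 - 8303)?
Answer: -1875718/2573 ≈ -729.00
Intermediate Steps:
r = -729 (r = (-9)**3 = -729)
r + 1/(5730 - 8303) = -729 + 1/(5730 - 8303) = -729 + 1/(-2573) = -729 - 1/2573 = -1875718/2573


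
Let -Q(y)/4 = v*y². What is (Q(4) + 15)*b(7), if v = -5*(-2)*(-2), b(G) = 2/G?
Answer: 370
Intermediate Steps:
v = -20 (v = 10*(-2) = -20)
Q(y) = 80*y² (Q(y) = -(-80)*y² = 80*y²)
(Q(4) + 15)*b(7) = (80*4² + 15)*(2/7) = (80*16 + 15)*(2*(⅐)) = (1280 + 15)*(2/7) = 1295*(2/7) = 370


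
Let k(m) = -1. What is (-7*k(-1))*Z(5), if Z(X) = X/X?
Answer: 7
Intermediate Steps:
Z(X) = 1
(-7*k(-1))*Z(5) = -7*(-1)*1 = 7*1 = 7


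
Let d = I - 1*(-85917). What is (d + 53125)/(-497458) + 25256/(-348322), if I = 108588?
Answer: -1900361079/3332222413 ≈ -0.57030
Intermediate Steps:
d = 194505 (d = 108588 - 1*(-85917) = 108588 + 85917 = 194505)
(d + 53125)/(-497458) + 25256/(-348322) = (194505 + 53125)/(-497458) + 25256/(-348322) = 247630*(-1/497458) + 25256*(-1/348322) = -123815/248729 - 12628/174161 = -1900361079/3332222413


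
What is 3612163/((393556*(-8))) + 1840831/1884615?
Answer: -1011775891957/5933612327520 ≈ -0.17052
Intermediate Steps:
3612163/((393556*(-8))) + 1840831/1884615 = 3612163/(-3148448) + 1840831*(1/1884615) = 3612163*(-1/3148448) + 1840831/1884615 = -3612163/3148448 + 1840831/1884615 = -1011775891957/5933612327520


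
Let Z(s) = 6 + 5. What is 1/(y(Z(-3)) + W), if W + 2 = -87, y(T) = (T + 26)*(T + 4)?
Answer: 1/466 ≈ 0.0021459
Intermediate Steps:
Z(s) = 11
y(T) = (4 + T)*(26 + T) (y(T) = (26 + T)*(4 + T) = (4 + T)*(26 + T))
W = -89 (W = -2 - 87 = -89)
1/(y(Z(-3)) + W) = 1/((104 + 11**2 + 30*11) - 89) = 1/((104 + 121 + 330) - 89) = 1/(555 - 89) = 1/466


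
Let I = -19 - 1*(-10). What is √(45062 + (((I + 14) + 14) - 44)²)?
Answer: √45687 ≈ 213.75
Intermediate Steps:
I = -9 (I = -19 + 10 = -9)
√(45062 + (((I + 14) + 14) - 44)²) = √(45062 + (((-9 + 14) + 14) - 44)²) = √(45062 + ((5 + 14) - 44)²) = √(45062 + (19 - 44)²) = √(45062 + (-25)²) = √(45062 + 625) = √45687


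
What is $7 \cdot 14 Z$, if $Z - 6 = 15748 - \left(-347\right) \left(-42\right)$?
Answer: $115640$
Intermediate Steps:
$Z = 1180$ ($Z = 6 + \left(15748 - \left(-347\right) \left(-42\right)\right) = 6 + \left(15748 - 14574\right) = 6 + 1174 = 1180$)
$7 \cdot 14 Z = 7 \cdot 14 \cdot 1180 = 98 \cdot 1180 = 115640$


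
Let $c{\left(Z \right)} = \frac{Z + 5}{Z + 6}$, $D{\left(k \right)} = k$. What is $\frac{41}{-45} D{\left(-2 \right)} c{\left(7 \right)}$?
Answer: $\frac{328}{195} \approx 1.6821$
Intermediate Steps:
$c{\left(Z \right)} = \frac{5 + Z}{6 + Z}$
$\frac{41}{-45} D{\left(-2 \right)} c{\left(7 \right)} = \frac{41}{-45} \left(-2\right) \frac{5 + 7}{6 + 7} = 41 \left(- \frac{1}{45}\right) \left(-2\right) \frac{1}{13} \cdot 12 = \left(- \frac{41}{45}\right) \left(-2\right) \frac{1}{13} \cdot 12 = \frac{82}{45} \cdot \frac{12}{13} = \frac{328}{195}$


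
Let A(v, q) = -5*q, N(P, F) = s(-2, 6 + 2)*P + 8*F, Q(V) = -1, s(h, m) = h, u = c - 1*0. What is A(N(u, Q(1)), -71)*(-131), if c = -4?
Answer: -46505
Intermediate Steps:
u = -4 (u = -4 - 1*0 = -4 + 0 = -4)
N(P, F) = -2*P + 8*F
A(N(u, Q(1)), -71)*(-131) = -5*(-71)*(-131) = 355*(-131) = -46505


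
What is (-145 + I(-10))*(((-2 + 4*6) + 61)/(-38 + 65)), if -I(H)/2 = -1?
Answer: -11869/27 ≈ -439.59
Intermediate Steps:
I(H) = 2 (I(H) = -2*(-1) = 2)
(-145 + I(-10))*(((-2 + 4*6) + 61)/(-38 + 65)) = (-145 + 2)*(((-2 + 4*6) + 61)/(-38 + 65)) = -143*((-2 + 24) + 61)/27 = -143*(22 + 61)/27 = -11869/27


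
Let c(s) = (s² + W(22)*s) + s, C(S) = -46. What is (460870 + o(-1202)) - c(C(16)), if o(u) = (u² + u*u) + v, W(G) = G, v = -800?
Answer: 3348620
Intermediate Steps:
c(s) = s² + 23*s (c(s) = (s² + 22*s) + s = s² + 23*s)
o(u) = -800 + 2*u² (o(u) = (u² + u*u) - 800 = (u² + u²) - 800 = 2*u² - 800 = -800 + 2*u²)
(460870 + o(-1202)) - c(C(16)) = (460870 + (-800 + 2*(-1202)²)) - (-46)*(23 - 46) = (460870 + (-800 + 2*1444804)) - (-46)*(-23) = (460870 + (-800 + 2889608)) - 1*1058 = (460870 + 2888808) - 1058 = 3349678 - 1058 = 3348620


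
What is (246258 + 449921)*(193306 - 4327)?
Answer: 131563211241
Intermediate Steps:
(246258 + 449921)*(193306 - 4327) = 696179*188979 = 131563211241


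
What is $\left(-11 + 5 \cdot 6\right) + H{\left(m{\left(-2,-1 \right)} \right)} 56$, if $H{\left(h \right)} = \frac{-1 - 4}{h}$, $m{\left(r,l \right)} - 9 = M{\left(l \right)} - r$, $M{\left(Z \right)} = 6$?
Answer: $\frac{43}{17} \approx 2.5294$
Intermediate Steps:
$m{\left(r,l \right)} = 15 - r$ ($m{\left(r,l \right)} = 9 - \left(-6 + r\right) = 15 - r$)
$H{\left(h \right)} = - \frac{5}{h}$ ($H{\left(h \right)} = \frac{-1 - 4}{h} = - \frac{5}{h}$)
$\left(-11 + 5 \cdot 6\right) + H{\left(m{\left(-2,-1 \right)} \right)} 56 = \left(-11 + 5 \cdot 6\right) + - \frac{5}{15 - -2} \cdot 56 = \left(-11 + 30\right) + - \frac{5}{15 + 2} \cdot 56 = 19 + - \frac{5}{17} \cdot 56 = 19 + \left(-5\right) \frac{1}{17} \cdot 56 = 19 - \frac{280}{17} = \frac{43}{17}$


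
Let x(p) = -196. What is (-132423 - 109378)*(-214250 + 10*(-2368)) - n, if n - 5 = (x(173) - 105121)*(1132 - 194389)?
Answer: 37178464456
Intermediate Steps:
n = 20353247474 (n = 5 + (-196 - 105121)*(1132 - 194389) = 5 - 105317*(-193257) = 5 + 20353247469 = 20353247474)
(-132423 - 109378)*(-214250 + 10*(-2368)) - n = (-132423 - 109378)*(-214250 + 10*(-2368)) - 1*20353247474 = -241801*(-214250 - 23680) - 20353247474 = -241801*(-237930) - 20353247474 = 57531711930 - 20353247474 = 37178464456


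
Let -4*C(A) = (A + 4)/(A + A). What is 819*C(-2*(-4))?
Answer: -2457/16 ≈ -153.56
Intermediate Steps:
C(A) = -(4 + A)/(8*A) (C(A) = -(A + 4)/(4*(A + A)) = -(4 + A)/(4*(2*A)) = -(4 + A)*1/(2*A)/4 = -(4 + A)/(8*A))
819*C(-2*(-4)) = 819*((-4 - (-2)*(-4))/(8*((-2*(-4))))) = 819*((⅛)*(-4 - 1*8)/8) = 819*((⅛)*(⅛)*(-4 - 8)) = 819*((⅛)*(⅛)*(-12)) = 819*(-3/16) = -2457/16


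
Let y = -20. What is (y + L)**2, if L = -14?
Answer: 1156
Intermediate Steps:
(y + L)**2 = (-20 - 14)**2 = (-34)**2 = 1156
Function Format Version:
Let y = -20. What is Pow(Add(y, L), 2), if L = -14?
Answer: 1156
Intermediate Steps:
Pow(Add(y, L), 2) = Pow(Add(-20, -14), 2) = Pow(-34, 2) = 1156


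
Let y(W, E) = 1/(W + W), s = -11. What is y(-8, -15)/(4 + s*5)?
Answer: 1/816 ≈ 0.0012255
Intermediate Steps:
y(W, E) = 1/(2*W)
y(-8, -15)/(4 + s*5) = ((½)/(-8))/(4 - 11*5) = ((½)*(-⅛))/(4 - 55) = -1/16/(-51) = -1/16*(-1/51) = 1/816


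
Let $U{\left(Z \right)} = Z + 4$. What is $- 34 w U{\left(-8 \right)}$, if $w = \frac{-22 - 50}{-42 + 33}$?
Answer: $1088$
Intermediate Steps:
$U{\left(Z \right)} = 4 + Z$
$w = 8$ ($w = - \frac{72}{-9} = \left(-72\right) \left(- \frac{1}{9}\right) = 8$)
$- 34 w U{\left(-8 \right)} = \left(-34\right) 8 \left(4 - 8\right) = \left(-272\right) \left(-4\right) = 1088$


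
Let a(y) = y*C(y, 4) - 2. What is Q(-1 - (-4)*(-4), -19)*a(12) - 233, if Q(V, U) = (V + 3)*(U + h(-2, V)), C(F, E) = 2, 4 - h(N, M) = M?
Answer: -849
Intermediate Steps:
h(N, M) = 4 - M
Q(V, U) = (3 + V)*(4 + U - V) (Q(V, U) = (V + 3)*(U + (4 - V)) = (3 + V)*(4 + U - V))
a(y) = -2 + 2*y (a(y) = y*2 - 2 = 2*y - 2 = -2 + 2*y)
Q(-1 - (-4)*(-4), -19)*a(12) - 233 = (12 + (-1 - (-4)*(-4)) - (-1 - (-4)*(-4))**2 + 3*(-19) - 19*(-1 - (-4)*(-4)))*(-2 + 2*12) - 233 = (12 + (-1 - 4*4) - (-1 - 4*4)**2 - 57 - 19*(-1 - 4*4))*(-2 + 24) - 233 = (12 + (-1 - 16) - (-1 - 16)**2 - 57 - 19*(-1 - 16))*22 - 233 = (12 - 17 - 1*(-17)**2 - 57 - 19*(-17))*22 - 233 = (12 - 17 - 1*289 - 57 + 323)*22 - 233 = (12 - 17 - 289 - 57 + 323)*22 - 233 = -28*22 - 233 = -616 - 233 = -849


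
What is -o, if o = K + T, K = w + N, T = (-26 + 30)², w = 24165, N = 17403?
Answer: -41584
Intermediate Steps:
T = 16 (T = 4² = 16)
K = 41568 (K = 24165 + 17403 = 41568)
o = 41584 (o = 41568 + 16 = 41584)
-o = -1*41584 = -41584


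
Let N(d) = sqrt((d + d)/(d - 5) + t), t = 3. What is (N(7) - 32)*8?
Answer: -256 + 8*sqrt(10) ≈ -230.70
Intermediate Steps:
N(d) = sqrt(3 + 2*d/(-5 + d)) (N(d) = sqrt((d + d)/(d - 5) + 3) = sqrt((2*d)/(-5 + d) + 3) = sqrt(2*d/(-5 + d) + 3) = sqrt(3 + 2*d/(-5 + d)))
(N(7) - 32)*8 = (sqrt(5)*sqrt((-3 + 7)/(-5 + 7)) - 32)*8 = (sqrt(5)*sqrt(4/2) - 32)*8 = (sqrt(5)*sqrt((1/2)*4) - 32)*8 = (sqrt(5)*sqrt(2) - 32)*8 = (sqrt(10) - 32)*8 = (-32 + sqrt(10))*8 = -256 + 8*sqrt(10)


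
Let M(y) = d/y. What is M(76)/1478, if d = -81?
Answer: -81/112328 ≈ -0.00072110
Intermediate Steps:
M(y) = -81/y
M(76)/1478 = -81/76/1478 = -81*1/76*(1/1478) = -81/76*1/1478 = -81/112328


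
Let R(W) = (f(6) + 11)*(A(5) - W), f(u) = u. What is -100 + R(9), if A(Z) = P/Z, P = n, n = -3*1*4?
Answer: -1469/5 ≈ -293.80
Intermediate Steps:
n = -12 (n = -3*4 = -12)
P = -12
A(Z) = -12/Z
R(W) = -204/5 - 17*W (R(W) = (6 + 11)*(-12/5 - W) = 17*(-12*⅕ - W) = 17*(-12/5 - W) = -204/5 - 17*W)
-100 + R(9) = -100 + (-204/5 - 17*9) = -100 + (-204/5 - 153) = -100 - 969/5 = -1469/5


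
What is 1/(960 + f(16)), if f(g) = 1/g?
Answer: 16/15361 ≈ 0.0010416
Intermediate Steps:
1/(960 + f(16)) = 1/(960 + 1/16) = 1/(15361/16) = 16/15361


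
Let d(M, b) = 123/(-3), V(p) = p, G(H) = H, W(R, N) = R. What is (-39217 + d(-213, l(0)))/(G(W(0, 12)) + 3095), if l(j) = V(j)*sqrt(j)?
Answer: -39258/3095 ≈ -12.684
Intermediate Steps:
l(j) = j**(3/2) (l(j) = j*sqrt(j) = j**(3/2))
d(M, b) = -41 (d(M, b) = 123*(-1/3) = -41)
(-39217 + d(-213, l(0)))/(G(W(0, 12)) + 3095) = (-39217 - 41)/(0 + 3095) = -39258/3095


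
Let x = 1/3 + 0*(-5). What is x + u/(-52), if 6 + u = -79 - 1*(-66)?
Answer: 109/156 ≈ 0.69872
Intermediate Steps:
x = ⅓ (x = 1*(⅓) + 0 = ⅓ + 0 = ⅓ ≈ 0.33333)
u = -19 (u = -6 + (-79 - 1*(-66)) = -6 + (-79 + 66) = -6 - 13 = -19)
x + u/(-52) = ⅓ - 19/(-52) = ⅓ - 19*(-1/52) = ⅓ + 19/52 = 109/156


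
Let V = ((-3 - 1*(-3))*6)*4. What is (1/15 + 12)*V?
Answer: 0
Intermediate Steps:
V = 0 (V = ((-3 + 3)*6)*4 = (0*6)*4 = 0*4 = 0)
(1/15 + 12)*V = (1/15 + 12)*0 = (181/15)*0 = 0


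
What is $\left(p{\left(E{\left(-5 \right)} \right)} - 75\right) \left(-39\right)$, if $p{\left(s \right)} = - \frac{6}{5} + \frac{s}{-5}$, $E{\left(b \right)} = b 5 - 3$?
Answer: $\frac{13767}{5} \approx 2753.4$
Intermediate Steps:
$E{\left(b \right)} = -3 + 5 b$ ($E{\left(b \right)} = 5 b - 3 = -3 + 5 b$)
$p{\left(s \right)} = - \frac{6}{5} - \frac{s}{5}$ ($p{\left(s \right)} = \left(-6\right) \frac{1}{5} + s \left(- \frac{1}{5}\right) = - \frac{6}{5} - \frac{s}{5}$)
$\left(p{\left(E{\left(-5 \right)} \right)} - 75\right) \left(-39\right) = \left(\left(- \frac{6}{5} - \frac{-3 + 5 \left(-5\right)}{5}\right) - 75\right) \left(-39\right) = \left(\left(- \frac{6}{5} - \frac{-3 - 25}{5}\right) - 75\right) \left(-39\right) = \left(\left(- \frac{6}{5} - - \frac{28}{5}\right) - 75\right) \left(-39\right) = \left(\left(- \frac{6}{5} + \frac{28}{5}\right) - 75\right) \left(-39\right) = \left(\frac{22}{5} - 75\right) \left(-39\right) = \left(- \frac{353}{5}\right) \left(-39\right) = \frac{13767}{5}$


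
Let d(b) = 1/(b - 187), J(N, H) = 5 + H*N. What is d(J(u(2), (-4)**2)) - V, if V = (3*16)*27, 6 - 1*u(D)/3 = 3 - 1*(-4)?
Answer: -298081/230 ≈ -1296.0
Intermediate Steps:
u(D) = -3 (u(D) = 18 - 3*(3 - 1*(-4)) = 18 - 3*(3 + 4) = 18 - 3*7 = 18 - 21 = -3)
V = 1296 (V = 48*27 = 1296)
d(b) = 1/(-187 + b)
d(J(u(2), (-4)**2)) - V = 1/(-187 + (5 + (-4)**2*(-3))) - 1*1296 = 1/(-187 + (5 + 16*(-3))) - 1296 = 1/(-187 + (5 - 48)) - 1296 = 1/(-187 - 43) - 1296 = 1/(-230) - 1296 = -1/230 - 1296 = -298081/230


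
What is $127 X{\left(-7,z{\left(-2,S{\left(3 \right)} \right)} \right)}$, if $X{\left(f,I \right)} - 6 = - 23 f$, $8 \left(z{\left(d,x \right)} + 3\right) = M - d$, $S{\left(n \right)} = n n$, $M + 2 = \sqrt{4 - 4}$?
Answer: $21209$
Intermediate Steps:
$M = -2$ ($M = -2 + \sqrt{4 - 4} = -2 + \sqrt{0} = -2 + 0 = -2$)
$S{\left(n \right)} = n^{2}$
$z{\left(d,x \right)} = - \frac{13}{4} - \frac{d}{8}$ ($z{\left(d,x \right)} = -3 + \frac{-2 - d}{8} = -3 - \left(\frac{1}{4} + \frac{d}{8}\right) = - \frac{13}{4} - \frac{d}{8}$)
$X{\left(f,I \right)} = 6 - 23 f$
$127 X{\left(-7,z{\left(-2,S{\left(3 \right)} \right)} \right)} = 127 \left(6 - -161\right) = 127 \left(6 + 161\right) = 127 \cdot 167 = 21209$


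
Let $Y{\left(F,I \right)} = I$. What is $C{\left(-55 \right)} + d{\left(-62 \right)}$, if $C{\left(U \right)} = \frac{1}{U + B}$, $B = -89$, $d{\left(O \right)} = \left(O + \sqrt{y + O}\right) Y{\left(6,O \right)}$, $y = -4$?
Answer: $\frac{553535}{144} - 62 i \sqrt{66} \approx 3844.0 - 503.69 i$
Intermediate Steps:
$d{\left(O \right)} = O \left(O + \sqrt{-4 + O}\right)$ ($d{\left(O \right)} = \left(O + \sqrt{-4 + O}\right) O = O \left(O + \sqrt{-4 + O}\right)$)
$C{\left(U \right)} = \frac{1}{-89 + U}$ ($C{\left(U \right)} = \frac{1}{U - 89} = \frac{1}{-89 + U}$)
$C{\left(-55 \right)} + d{\left(-62 \right)} = \frac{1}{-89 - 55} - 62 \left(-62 + \sqrt{-4 - 62}\right) = \frac{1}{-144} - 62 \left(-62 + \sqrt{-66}\right) = - \frac{1}{144} - 62 \left(-62 + i \sqrt{66}\right) = - \frac{1}{144} + \left(3844 - 62 i \sqrt{66}\right) = \frac{553535}{144} - 62 i \sqrt{66}$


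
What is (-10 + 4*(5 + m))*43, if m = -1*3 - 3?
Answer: -602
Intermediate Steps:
m = -6 (m = -3 - 3 = -6)
(-10 + 4*(5 + m))*43 = (-10 + 4*(5 - 6))*43 = (-10 + 4*(-1))*43 = (-10 - 4)*43 = -14*43 = -602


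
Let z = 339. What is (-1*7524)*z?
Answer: -2550636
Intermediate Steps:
(-1*7524)*z = -1*7524*339 = -7524*339 = -2550636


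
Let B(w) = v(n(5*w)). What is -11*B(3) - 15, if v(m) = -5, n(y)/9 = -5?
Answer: 40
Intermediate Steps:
n(y) = -45 (n(y) = 9*(-5) = -45)
B(w) = -5
-11*B(3) - 15 = -11*(-5) - 15 = 55 - 15 = 40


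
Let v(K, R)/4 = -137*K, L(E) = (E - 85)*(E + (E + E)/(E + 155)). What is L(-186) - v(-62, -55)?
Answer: 13178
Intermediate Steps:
L(E) = (-85 + E)*(E + 2*E/(155 + E)) (L(E) = (-85 + E)*(E + (2*E)/(155 + E)) = (-85 + E)*(E + 2*E/(155 + E)))
v(K, R) = -548*K (v(K, R) = 4*(-137*K) = -548*K)
L(-186) - v(-62, -55) = -186*(-13345 + (-186)² + 72*(-186))/(155 - 186) - (-548)*(-62) = -186*(-13345 + 34596 - 13392)/(-31) - 1*33976 = -186*(-1/31)*7859 - 33976 = 47154 - 33976 = 13178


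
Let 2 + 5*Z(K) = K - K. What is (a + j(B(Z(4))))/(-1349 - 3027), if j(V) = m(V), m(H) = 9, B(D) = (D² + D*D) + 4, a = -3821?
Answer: 953/1094 ≈ 0.87111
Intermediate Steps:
Z(K) = -⅖ (Z(K) = -⅖ + (K - K)/5 = -⅖ + (⅕)*0 = -⅖ + 0 = -⅖)
B(D) = 4 + 2*D² (B(D) = (D² + D²) + 4 = 2*D² + 4 = 4 + 2*D²)
j(V) = 9
(a + j(B(Z(4))))/(-1349 - 3027) = (-3821 + 9)/(-1349 - 3027) = -3812/(-4376) = -3812*(-1/4376) = 953/1094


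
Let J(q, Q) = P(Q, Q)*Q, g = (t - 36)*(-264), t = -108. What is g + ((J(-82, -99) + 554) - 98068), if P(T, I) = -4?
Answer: -59102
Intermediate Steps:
g = 38016 (g = (-108 - 36)*(-264) = -144*(-264) = 38016)
J(q, Q) = -4*Q
g + ((J(-82, -99) + 554) - 98068) = 38016 + ((-4*(-99) + 554) - 98068) = 38016 + ((396 + 554) - 98068) = 38016 + (950 - 98068) = 38016 - 97118 = -59102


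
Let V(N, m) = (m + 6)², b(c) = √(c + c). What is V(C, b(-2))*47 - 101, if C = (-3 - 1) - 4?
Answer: 1403 + 1128*I ≈ 1403.0 + 1128.0*I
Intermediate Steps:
b(c) = √2*√c (b(c) = √(2*c) = √2*√c)
C = -8 (C = -4 - 4 = -8)
V(N, m) = (6 + m)²
V(C, b(-2))*47 - 101 = (6 + √2*√(-2))²*47 - 101 = (6 + √2*(I*√2))²*47 - 101 = (6 + 2*I)²*47 - 101 = 47*(6 + 2*I)² - 101 = -101 + 47*(6 + 2*I)²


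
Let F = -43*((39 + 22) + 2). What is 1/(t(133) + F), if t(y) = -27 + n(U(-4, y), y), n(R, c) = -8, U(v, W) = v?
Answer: -1/2744 ≈ -0.00036443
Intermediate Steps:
t(y) = -35 (t(y) = -27 - 8 = -35)
F = -2709 (F = -43*(61 + 2) = -43*63 = -2709)
1/(t(133) + F) = 1/(-35 - 2709) = 1/(-2744) = -1/2744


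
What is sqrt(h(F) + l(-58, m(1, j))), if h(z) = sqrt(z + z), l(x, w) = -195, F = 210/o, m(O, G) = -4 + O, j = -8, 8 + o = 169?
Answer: sqrt(-103155 + 46*sqrt(345))/23 ≈ 13.906*I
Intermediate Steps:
o = 161 (o = -8 + 169 = 161)
F = 30/23 (F = 210/161 = 210*(1/161) = 30/23 ≈ 1.3043)
h(z) = sqrt(2)*sqrt(z) (h(z) = sqrt(2*z) = sqrt(2)*sqrt(z))
sqrt(h(F) + l(-58, m(1, j))) = sqrt(sqrt(2)*sqrt(30/23) - 195) = sqrt(sqrt(2)*(sqrt(690)/23) - 195) = sqrt(2*sqrt(345)/23 - 195) = sqrt(-195 + 2*sqrt(345)/23)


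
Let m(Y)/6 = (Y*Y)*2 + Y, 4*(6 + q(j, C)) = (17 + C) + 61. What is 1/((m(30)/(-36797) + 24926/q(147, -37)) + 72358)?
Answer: 625549/48932095970 ≈ 1.2784e-5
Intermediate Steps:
q(j, C) = 27/2 + C/4 (q(j, C) = -6 + ((17 + C) + 61)/4 = -6 + (78 + C)/4 = -6 + (39/2 + C/4) = 27/2 + C/4)
m(Y) = 6*Y + 12*Y**2 (m(Y) = 6*((Y*Y)*2 + Y) = 6*(Y**2*2 + Y) = 6*(2*Y**2 + Y) = 6*(Y + 2*Y**2) = 6*Y + 12*Y**2)
1/((m(30)/(-36797) + 24926/q(147, -37)) + 72358) = 1/(((6*30*(1 + 2*30))/(-36797) + 24926/(27/2 + (1/4)*(-37))) + 72358) = 1/(((6*30*(1 + 60))*(-1/36797) + 24926/(27/2 - 37/4)) + 72358) = 1/(((6*30*61)*(-1/36797) + 24926/(17/4)) + 72358) = 1/((10980*(-1/36797) + 24926*(4/17)) + 72358) = 1/((-10980/36797 + 99704/17) + 72358) = 1/(3668621428/625549 + 72358) = 1/(48932095970/625549) = 625549/48932095970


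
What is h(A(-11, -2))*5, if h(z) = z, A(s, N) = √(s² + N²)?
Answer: 25*√5 ≈ 55.902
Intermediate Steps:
A(s, N) = √(N² + s²)
h(A(-11, -2))*5 = √((-2)² + (-11)²)*5 = √(4 + 121)*5 = √125*5 = (5*√5)*5 = 25*√5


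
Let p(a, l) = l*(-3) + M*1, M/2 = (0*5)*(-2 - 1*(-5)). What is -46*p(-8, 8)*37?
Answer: 40848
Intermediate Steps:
M = 0 (M = 2*((0*5)*(-2 - 1*(-5))) = 2*(0*(-2 + 5)) = 2*(0*3) = 2*0 = 0)
p(a, l) = -3*l (p(a, l) = l*(-3) + 0*1 = -3*l + 0 = -3*l)
-46*p(-8, 8)*37 = -(-138)*8*37 = -46*(-24)*37 = 1104*37 = 40848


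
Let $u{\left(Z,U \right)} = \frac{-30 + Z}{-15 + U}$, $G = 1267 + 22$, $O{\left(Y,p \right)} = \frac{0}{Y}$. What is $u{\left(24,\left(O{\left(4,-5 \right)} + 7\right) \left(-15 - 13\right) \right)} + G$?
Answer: $\frac{271985}{211} \approx 1289.0$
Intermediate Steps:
$O{\left(Y,p \right)} = 0$
$G = 1289$
$u{\left(Z,U \right)} = \frac{-30 + Z}{-15 + U}$
$u{\left(24,\left(O{\left(4,-5 \right)} + 7\right) \left(-15 - 13\right) \right)} + G = \frac{-30 + 24}{-15 + \left(0 + 7\right) \left(-15 - 13\right)} + 1289 = \frac{1}{-15 + 7 \left(-28\right)} \left(-6\right) + 1289 = \frac{1}{-15 - 196} \left(-6\right) + 1289 = \frac{1}{-211} \left(-6\right) + 1289 = \left(- \frac{1}{211}\right) \left(-6\right) + 1289 = \frac{6}{211} + 1289 = \frac{271985}{211}$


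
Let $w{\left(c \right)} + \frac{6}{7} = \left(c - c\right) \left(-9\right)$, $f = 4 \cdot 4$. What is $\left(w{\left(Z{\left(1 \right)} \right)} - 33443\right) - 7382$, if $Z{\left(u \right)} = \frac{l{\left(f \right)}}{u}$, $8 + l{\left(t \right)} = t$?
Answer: $- \frac{285781}{7} \approx -40826.0$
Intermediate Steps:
$f = 16$
$l{\left(t \right)} = -8 + t$
$Z{\left(u \right)} = \frac{8}{u}$ ($Z{\left(u \right)} = \frac{-8 + 16}{u} = \frac{8}{u}$)
$w{\left(c \right)} = - \frac{6}{7}$ ($w{\left(c \right)} = - \frac{6}{7} + \left(c - c\right) \left(-9\right) = - \frac{6}{7} + 0 \left(-9\right) = - \frac{6}{7} + 0 = - \frac{6}{7}$)
$\left(w{\left(Z{\left(1 \right)} \right)} - 33443\right) - 7382 = \left(- \frac{6}{7} - 33443\right) - 7382 = - \frac{234107}{7} - 7382 = - \frac{285781}{7}$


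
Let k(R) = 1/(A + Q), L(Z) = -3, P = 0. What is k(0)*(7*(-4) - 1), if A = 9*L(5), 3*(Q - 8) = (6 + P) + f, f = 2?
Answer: 87/49 ≈ 1.7755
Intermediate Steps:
Q = 32/3 (Q = 8 + ((6 + 0) + 2)/3 = 8 + (6 + 2)/3 = 8 + (⅓)*8 = 8 + 8/3 = 32/3 ≈ 10.667)
A = -27 (A = 9*(-3) = -27)
k(R) = -3/49 (k(R) = 1/(-27 + 32/3) = 1/(-49/3) = -3/49)
k(0)*(7*(-4) - 1) = -3*(7*(-4) - 1)/49 = -3*(-28 - 1)/49 = -3/49*(-29) = 87/49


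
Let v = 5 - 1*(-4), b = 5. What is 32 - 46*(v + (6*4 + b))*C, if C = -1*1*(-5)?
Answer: -8708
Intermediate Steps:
v = 9 (v = 5 + 4 = 9)
C = 5 (C = -1*(-5) = 5)
32 - 46*(v + (6*4 + b))*C = 32 - 46*(9 + (6*4 + 5))*5 = 32 - 46*(9 + (24 + 5))*5 = 32 - 46*(9 + 29)*5 = 32 - 1748*5 = 32 - 46*190 = 32 - 8740 = -8708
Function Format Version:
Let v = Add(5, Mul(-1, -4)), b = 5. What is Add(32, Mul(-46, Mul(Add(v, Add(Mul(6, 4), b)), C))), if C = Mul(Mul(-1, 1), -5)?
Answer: -8708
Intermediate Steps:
v = 9 (v = Add(5, 4) = 9)
C = 5 (C = Mul(-1, -5) = 5)
Add(32, Mul(-46, Mul(Add(v, Add(Mul(6, 4), b)), C))) = Add(32, Mul(-46, Mul(Add(9, Add(Mul(6, 4), 5)), 5))) = Add(32, Mul(-46, Mul(Add(9, Add(24, 5)), 5))) = Add(32, Mul(-46, Mul(Add(9, 29), 5))) = Add(32, Mul(-46, Mul(38, 5))) = Add(32, Mul(-46, 190)) = Add(32, -8740) = -8708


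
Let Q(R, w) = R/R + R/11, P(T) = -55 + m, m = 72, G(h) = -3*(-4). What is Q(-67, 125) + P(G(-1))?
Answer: 131/11 ≈ 11.909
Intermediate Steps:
G(h) = 12
P(T) = 17 (P(T) = -55 + 72 = 17)
Q(R, w) = 1 + R/11 (Q(R, w) = 1 + R*(1/11) = 1 + R/11)
Q(-67, 125) + P(G(-1)) = (1 + (1/11)*(-67)) + 17 = (1 - 67/11) + 17 = -56/11 + 17 = 131/11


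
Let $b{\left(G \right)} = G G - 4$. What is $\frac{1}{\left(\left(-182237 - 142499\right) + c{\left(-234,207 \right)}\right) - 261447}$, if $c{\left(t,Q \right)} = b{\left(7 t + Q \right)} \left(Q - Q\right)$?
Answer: $- \frac{1}{586183} \approx -1.706 \cdot 10^{-6}$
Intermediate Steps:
$b{\left(G \right)} = -4 + G^{2}$ ($b{\left(G \right)} = G^{2} - 4 = -4 + G^{2}$)
$c{\left(t,Q \right)} = 0$ ($c{\left(t,Q \right)} = \left(-4 + \left(7 t + Q\right)^{2}\right) \left(Q - Q\right) = \left(-4 + \left(Q + 7 t\right)^{2}\right) 0 = 0$)
$\frac{1}{\left(\left(-182237 - 142499\right) + c{\left(-234,207 \right)}\right) - 261447} = \frac{1}{\left(\left(-182237 - 142499\right) + 0\right) - 261447} = \frac{1}{\left(-324736 + 0\right) - 261447} = \frac{1}{-324736 - 261447} = \frac{1}{-586183} = - \frac{1}{586183}$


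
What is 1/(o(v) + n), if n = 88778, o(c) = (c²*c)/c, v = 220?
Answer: 1/137178 ≈ 7.2898e-6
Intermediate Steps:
o(c) = c² (o(c) = c³/c = c²)
1/(o(v) + n) = 1/(220² + 88778) = 1/(48400 + 88778) = 1/137178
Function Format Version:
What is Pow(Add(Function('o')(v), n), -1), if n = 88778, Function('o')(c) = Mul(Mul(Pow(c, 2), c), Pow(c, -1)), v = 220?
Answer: Rational(1, 137178) ≈ 7.2898e-6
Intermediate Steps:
Function('o')(c) = Pow(c, 2) (Function('o')(c) = Mul(Pow(c, 3), Pow(c, -1)) = Pow(c, 2))
Pow(Add(Function('o')(v), n), -1) = Pow(Add(Pow(220, 2), 88778), -1) = Pow(Add(48400, 88778), -1) = Pow(137178, -1) = Rational(1, 137178)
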